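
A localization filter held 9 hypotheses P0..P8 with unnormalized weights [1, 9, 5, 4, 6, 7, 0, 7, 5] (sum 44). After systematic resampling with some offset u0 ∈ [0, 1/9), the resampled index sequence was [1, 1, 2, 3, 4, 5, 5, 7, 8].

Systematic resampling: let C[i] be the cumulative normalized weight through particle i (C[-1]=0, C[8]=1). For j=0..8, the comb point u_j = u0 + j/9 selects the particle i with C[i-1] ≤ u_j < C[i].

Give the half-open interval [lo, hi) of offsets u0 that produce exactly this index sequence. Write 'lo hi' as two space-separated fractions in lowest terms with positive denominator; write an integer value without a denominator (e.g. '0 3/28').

C = [1/44, 5/22, 15/44, 19/44, 25/44, 8/11, 8/11, 39/44, 1]
j=0 picked index 1: u0 ∈ [1/44, 5/22)
j=1 picked index 1: u0 ∈ [-35/396, 23/198)
j=2 picked index 2: u0 ∈ [1/198, 47/396)
j=3 picked index 3: u0 ∈ [1/132, 13/132)
j=4 picked index 4: u0 ∈ [-5/396, 49/396)
j=5 picked index 5: u0 ∈ [5/396, 17/99)
j=6 picked index 5: u0 ∈ [-13/132, 2/33)
j=7 picked index 7: u0 ∈ [-5/99, 43/396)
j=8 picked index 8: u0 ∈ [-1/396, 1/9)
intersection: [1/44, 2/33)

1/44 2/33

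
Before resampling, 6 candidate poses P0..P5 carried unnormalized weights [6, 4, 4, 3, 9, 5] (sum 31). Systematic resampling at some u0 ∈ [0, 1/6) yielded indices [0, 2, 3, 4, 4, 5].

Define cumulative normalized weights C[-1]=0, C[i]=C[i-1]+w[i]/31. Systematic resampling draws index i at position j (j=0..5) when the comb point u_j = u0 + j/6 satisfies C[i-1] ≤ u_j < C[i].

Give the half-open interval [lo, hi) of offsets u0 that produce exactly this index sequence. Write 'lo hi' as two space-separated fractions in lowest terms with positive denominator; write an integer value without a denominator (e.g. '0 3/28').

C = [6/31, 10/31, 14/31, 17/31, 26/31, 1]
j=0 picked index 0: u0 ∈ [0, 6/31)
j=1 picked index 2: u0 ∈ [29/186, 53/186)
j=2 picked index 3: u0 ∈ [11/93, 20/93)
j=3 picked index 4: u0 ∈ [3/62, 21/62)
j=4 picked index 4: u0 ∈ [-11/93, 16/93)
j=5 picked index 5: u0 ∈ [1/186, 1/6)
intersection: [29/186, 1/6)

29/186 1/6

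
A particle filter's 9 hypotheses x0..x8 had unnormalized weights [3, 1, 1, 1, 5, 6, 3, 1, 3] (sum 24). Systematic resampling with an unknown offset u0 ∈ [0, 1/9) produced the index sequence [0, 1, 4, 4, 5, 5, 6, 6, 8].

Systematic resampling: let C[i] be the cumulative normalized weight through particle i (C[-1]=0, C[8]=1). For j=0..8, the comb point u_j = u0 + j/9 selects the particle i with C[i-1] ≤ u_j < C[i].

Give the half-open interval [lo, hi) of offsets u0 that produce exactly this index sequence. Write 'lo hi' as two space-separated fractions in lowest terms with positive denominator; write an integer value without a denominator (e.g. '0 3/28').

1/24 1/18

C = [1/8, 1/6, 5/24, 1/4, 11/24, 17/24, 5/6, 7/8, 1]
j=0 picked index 0: u0 ∈ [0, 1/8)
j=1 picked index 1: u0 ∈ [1/72, 1/18)
j=2 picked index 4: u0 ∈ [1/36, 17/72)
j=3 picked index 4: u0 ∈ [-1/12, 1/8)
j=4 picked index 5: u0 ∈ [1/72, 19/72)
j=5 picked index 5: u0 ∈ [-7/72, 11/72)
j=6 picked index 6: u0 ∈ [1/24, 1/6)
j=7 picked index 6: u0 ∈ [-5/72, 1/18)
j=8 picked index 8: u0 ∈ [-1/72, 1/9)
intersection: [1/24, 1/18)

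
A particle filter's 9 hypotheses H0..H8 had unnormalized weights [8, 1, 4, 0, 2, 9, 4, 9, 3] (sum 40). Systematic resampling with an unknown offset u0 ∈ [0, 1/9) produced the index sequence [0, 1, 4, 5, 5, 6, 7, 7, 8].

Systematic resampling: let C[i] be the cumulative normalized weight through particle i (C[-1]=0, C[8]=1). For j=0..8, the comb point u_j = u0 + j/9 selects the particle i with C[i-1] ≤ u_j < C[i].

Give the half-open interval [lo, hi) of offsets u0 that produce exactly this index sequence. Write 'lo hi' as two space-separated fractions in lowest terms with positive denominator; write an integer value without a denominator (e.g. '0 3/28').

37/360 1/9

C = [1/5, 9/40, 13/40, 13/40, 3/8, 3/5, 7/10, 37/40, 1]
j=0 picked index 0: u0 ∈ [0, 1/5)
j=1 picked index 1: u0 ∈ [4/45, 41/360)
j=2 picked index 4: u0 ∈ [37/360, 11/72)
j=3 picked index 5: u0 ∈ [1/24, 4/15)
j=4 picked index 5: u0 ∈ [-5/72, 7/45)
j=5 picked index 6: u0 ∈ [2/45, 13/90)
j=6 picked index 7: u0 ∈ [1/30, 31/120)
j=7 picked index 7: u0 ∈ [-7/90, 53/360)
j=8 picked index 8: u0 ∈ [13/360, 1/9)
intersection: [37/360, 1/9)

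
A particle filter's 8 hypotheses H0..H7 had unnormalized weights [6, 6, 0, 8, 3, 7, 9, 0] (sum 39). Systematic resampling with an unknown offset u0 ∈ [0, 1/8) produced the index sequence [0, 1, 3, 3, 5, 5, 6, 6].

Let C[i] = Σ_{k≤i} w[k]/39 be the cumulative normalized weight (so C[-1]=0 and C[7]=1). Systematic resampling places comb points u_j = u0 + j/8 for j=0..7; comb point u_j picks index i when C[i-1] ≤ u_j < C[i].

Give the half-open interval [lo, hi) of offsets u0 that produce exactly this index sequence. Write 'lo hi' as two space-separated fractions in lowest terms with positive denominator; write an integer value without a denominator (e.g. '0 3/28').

7/78 1/8

C = [2/13, 4/13, 4/13, 20/39, 23/39, 10/13, 1, 1]
j=0 picked index 0: u0 ∈ [0, 2/13)
j=1 picked index 1: u0 ∈ [3/104, 19/104)
j=2 picked index 3: u0 ∈ [3/52, 41/156)
j=3 picked index 3: u0 ∈ [-7/104, 43/312)
j=4 picked index 5: u0 ∈ [7/78, 7/26)
j=5 picked index 5: u0 ∈ [-11/312, 15/104)
j=6 picked index 6: u0 ∈ [1/52, 1/4)
j=7 picked index 6: u0 ∈ [-11/104, 1/8)
intersection: [7/78, 1/8)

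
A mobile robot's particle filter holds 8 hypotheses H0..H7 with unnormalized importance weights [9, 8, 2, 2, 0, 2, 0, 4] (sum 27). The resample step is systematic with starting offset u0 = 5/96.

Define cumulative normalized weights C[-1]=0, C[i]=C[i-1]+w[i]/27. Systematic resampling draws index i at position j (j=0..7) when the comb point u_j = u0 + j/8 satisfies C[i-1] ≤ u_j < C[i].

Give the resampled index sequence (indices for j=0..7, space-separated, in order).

C = [1/3, 17/27, 19/27, 7/9, 7/9, 23/27, 23/27, 1]
j=0: u_0=5/96 ∈ [0, 1/3) → index 0
j=1: u_1=17/96 ∈ [0, 1/3) → index 0
j=2: u_2=29/96 ∈ [0, 1/3) → index 0
j=3: u_3=41/96 ∈ [1/3, 17/27) → index 1
j=4: u_4=53/96 ∈ [1/3, 17/27) → index 1
j=5: u_5=65/96 ∈ [17/27, 19/27) → index 2
j=6: u_6=77/96 ∈ [7/9, 23/27) → index 5
j=7: u_7=89/96 ∈ [23/27, 1) → index 7

0 0 0 1 1 2 5 7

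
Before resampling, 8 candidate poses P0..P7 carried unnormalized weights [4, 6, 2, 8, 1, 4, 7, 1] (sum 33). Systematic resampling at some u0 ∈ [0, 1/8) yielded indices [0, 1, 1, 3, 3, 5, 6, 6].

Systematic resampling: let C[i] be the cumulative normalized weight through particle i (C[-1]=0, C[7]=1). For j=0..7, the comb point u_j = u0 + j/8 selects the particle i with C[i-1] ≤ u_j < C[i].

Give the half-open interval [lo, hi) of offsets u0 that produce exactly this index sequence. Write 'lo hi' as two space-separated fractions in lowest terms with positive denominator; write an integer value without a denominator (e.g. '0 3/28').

1/88 7/132

C = [4/33, 10/33, 4/11, 20/33, 7/11, 25/33, 32/33, 1]
j=0 picked index 0: u0 ∈ [0, 4/33)
j=1 picked index 1: u0 ∈ [-1/264, 47/264)
j=2 picked index 1: u0 ∈ [-17/132, 7/132)
j=3 picked index 3: u0 ∈ [-1/88, 61/264)
j=4 picked index 3: u0 ∈ [-3/22, 7/66)
j=5 picked index 5: u0 ∈ [1/88, 35/264)
j=6 picked index 6: u0 ∈ [1/132, 29/132)
j=7 picked index 6: u0 ∈ [-31/264, 25/264)
intersection: [1/88, 7/132)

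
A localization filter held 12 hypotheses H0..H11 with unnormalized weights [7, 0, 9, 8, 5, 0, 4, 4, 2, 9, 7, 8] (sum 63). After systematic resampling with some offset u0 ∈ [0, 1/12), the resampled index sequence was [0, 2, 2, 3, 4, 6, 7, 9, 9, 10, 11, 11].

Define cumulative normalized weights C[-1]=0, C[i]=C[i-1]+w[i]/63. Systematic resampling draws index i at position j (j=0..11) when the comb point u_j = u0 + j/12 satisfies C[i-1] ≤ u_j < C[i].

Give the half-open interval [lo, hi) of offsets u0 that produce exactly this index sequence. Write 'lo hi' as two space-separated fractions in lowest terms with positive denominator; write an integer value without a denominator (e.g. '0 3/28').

1/21 1/12

C = [1/9, 1/9, 16/63, 8/21, 29/63, 29/63, 11/21, 37/63, 13/21, 16/21, 55/63, 1]
j=0 picked index 0: u0 ∈ [0, 1/9)
j=1 picked index 2: u0 ∈ [1/36, 43/252)
j=2 picked index 2: u0 ∈ [-1/18, 11/126)
j=3 picked index 3: u0 ∈ [1/252, 11/84)
j=4 picked index 4: u0 ∈ [1/21, 8/63)
j=5 picked index 6: u0 ∈ [11/252, 3/28)
j=6 picked index 7: u0 ∈ [1/42, 11/126)
j=7 picked index 9: u0 ∈ [1/28, 5/28)
j=8 picked index 9: u0 ∈ [-1/21, 2/21)
j=9 picked index 10: u0 ∈ [1/84, 31/252)
j=10 picked index 11: u0 ∈ [5/126, 1/6)
j=11 picked index 11: u0 ∈ [-11/252, 1/12)
intersection: [1/21, 1/12)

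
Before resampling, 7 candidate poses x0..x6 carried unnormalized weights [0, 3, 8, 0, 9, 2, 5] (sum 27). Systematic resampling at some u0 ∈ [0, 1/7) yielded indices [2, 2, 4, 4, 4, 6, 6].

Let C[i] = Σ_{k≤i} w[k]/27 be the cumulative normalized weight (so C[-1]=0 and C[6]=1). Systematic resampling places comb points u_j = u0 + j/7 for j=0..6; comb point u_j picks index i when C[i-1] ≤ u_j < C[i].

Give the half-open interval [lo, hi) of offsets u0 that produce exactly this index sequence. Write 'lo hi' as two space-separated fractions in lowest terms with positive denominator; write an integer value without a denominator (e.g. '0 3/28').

23/189 1/7

C = [0, 1/9, 11/27, 11/27, 20/27, 22/27, 1]
j=0 picked index 2: u0 ∈ [1/9, 11/27)
j=1 picked index 2: u0 ∈ [-2/63, 50/189)
j=2 picked index 4: u0 ∈ [23/189, 86/189)
j=3 picked index 4: u0 ∈ [-4/189, 59/189)
j=4 picked index 4: u0 ∈ [-31/189, 32/189)
j=5 picked index 6: u0 ∈ [19/189, 2/7)
j=6 picked index 6: u0 ∈ [-8/189, 1/7)
intersection: [23/189, 1/7)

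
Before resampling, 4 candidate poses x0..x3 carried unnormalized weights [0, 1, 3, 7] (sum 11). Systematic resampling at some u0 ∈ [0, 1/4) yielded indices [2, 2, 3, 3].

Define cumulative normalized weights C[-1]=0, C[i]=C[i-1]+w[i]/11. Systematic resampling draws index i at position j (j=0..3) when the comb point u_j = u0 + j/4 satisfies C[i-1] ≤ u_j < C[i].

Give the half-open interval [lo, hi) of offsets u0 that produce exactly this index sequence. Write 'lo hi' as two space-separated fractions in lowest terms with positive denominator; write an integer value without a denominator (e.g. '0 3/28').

1/11 5/44

C = [0, 1/11, 4/11, 1]
j=0 picked index 2: u0 ∈ [1/11, 4/11)
j=1 picked index 2: u0 ∈ [-7/44, 5/44)
j=2 picked index 3: u0 ∈ [-3/22, 1/2)
j=3 picked index 3: u0 ∈ [-17/44, 1/4)
intersection: [1/11, 5/44)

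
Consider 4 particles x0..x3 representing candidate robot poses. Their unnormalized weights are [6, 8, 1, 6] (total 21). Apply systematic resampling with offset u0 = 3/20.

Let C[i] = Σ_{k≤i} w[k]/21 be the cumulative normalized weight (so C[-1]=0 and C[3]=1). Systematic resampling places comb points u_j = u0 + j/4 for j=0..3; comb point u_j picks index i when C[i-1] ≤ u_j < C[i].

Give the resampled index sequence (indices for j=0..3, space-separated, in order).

0 1 1 3

C = [2/7, 2/3, 5/7, 1]
j=0: u_0=3/20 ∈ [0, 2/7) → index 0
j=1: u_1=2/5 ∈ [2/7, 2/3) → index 1
j=2: u_2=13/20 ∈ [2/7, 2/3) → index 1
j=3: u_3=9/10 ∈ [5/7, 1) → index 3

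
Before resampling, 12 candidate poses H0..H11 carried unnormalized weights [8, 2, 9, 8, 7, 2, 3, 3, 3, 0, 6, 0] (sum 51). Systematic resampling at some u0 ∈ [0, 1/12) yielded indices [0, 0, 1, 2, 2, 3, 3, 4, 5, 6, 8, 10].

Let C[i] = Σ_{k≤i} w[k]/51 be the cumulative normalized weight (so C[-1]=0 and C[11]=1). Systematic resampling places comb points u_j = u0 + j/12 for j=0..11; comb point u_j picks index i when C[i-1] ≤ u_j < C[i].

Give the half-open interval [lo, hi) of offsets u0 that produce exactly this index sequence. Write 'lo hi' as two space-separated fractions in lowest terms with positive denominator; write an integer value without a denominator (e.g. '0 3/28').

0 1/68

C = [8/51, 10/51, 19/51, 9/17, 2/3, 12/17, 13/17, 14/17, 15/17, 15/17, 1, 1]
j=0 picked index 0: u0 ∈ [0, 8/51)
j=1 picked index 0: u0 ∈ [-1/12, 5/68)
j=2 picked index 1: u0 ∈ [-1/102, 1/34)
j=3 picked index 2: u0 ∈ [-11/204, 25/204)
j=4 picked index 2: u0 ∈ [-7/51, 2/51)
j=5 picked index 3: u0 ∈ [-3/68, 23/204)
j=6 picked index 3: u0 ∈ [-13/102, 1/34)
j=7 picked index 4: u0 ∈ [-11/204, 1/12)
j=8 picked index 5: u0 ∈ [0, 2/51)
j=9 picked index 6: u0 ∈ [-3/68, 1/68)
j=10 picked index 8: u0 ∈ [-1/102, 5/102)
j=11 picked index 10: u0 ∈ [-7/204, 1/12)
intersection: [0, 1/68)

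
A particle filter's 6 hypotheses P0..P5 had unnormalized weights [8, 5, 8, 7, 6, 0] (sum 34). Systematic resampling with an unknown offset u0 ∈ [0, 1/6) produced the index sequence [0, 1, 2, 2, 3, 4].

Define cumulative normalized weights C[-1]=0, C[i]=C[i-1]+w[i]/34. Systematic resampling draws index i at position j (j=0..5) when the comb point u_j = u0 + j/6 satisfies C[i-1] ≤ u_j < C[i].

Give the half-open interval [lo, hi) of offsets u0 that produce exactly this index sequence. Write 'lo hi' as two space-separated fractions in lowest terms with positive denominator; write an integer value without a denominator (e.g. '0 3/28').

7/102 2/17

C = [4/17, 13/34, 21/34, 14/17, 1, 1]
j=0 picked index 0: u0 ∈ [0, 4/17)
j=1 picked index 1: u0 ∈ [7/102, 11/51)
j=2 picked index 2: u0 ∈ [5/102, 29/102)
j=3 picked index 2: u0 ∈ [-2/17, 2/17)
j=4 picked index 3: u0 ∈ [-5/102, 8/51)
j=5 picked index 4: u0 ∈ [-1/102, 1/6)
intersection: [7/102, 2/17)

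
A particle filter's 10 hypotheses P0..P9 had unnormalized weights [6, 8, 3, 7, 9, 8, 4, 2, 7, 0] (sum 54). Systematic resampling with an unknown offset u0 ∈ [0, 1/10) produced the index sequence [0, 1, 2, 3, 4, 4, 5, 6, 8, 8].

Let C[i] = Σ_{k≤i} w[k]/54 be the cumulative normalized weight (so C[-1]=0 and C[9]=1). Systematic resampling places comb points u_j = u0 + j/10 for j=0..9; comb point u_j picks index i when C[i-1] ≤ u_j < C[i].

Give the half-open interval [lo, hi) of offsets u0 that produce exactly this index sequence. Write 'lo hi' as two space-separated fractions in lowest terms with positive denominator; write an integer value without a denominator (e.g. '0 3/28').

19/270 1/10

C = [1/9, 7/27, 17/54, 4/9, 11/18, 41/54, 5/6, 47/54, 1, 1]
j=0 picked index 0: u0 ∈ [0, 1/9)
j=1 picked index 1: u0 ∈ [1/90, 43/270)
j=2 picked index 2: u0 ∈ [8/135, 31/270)
j=3 picked index 3: u0 ∈ [2/135, 13/90)
j=4 picked index 4: u0 ∈ [2/45, 19/90)
j=5 picked index 4: u0 ∈ [-1/18, 1/9)
j=6 picked index 5: u0 ∈ [1/90, 43/270)
j=7 picked index 6: u0 ∈ [8/135, 2/15)
j=8 picked index 8: u0 ∈ [19/270, 1/5)
j=9 picked index 8: u0 ∈ [-4/135, 1/10)
intersection: [19/270, 1/10)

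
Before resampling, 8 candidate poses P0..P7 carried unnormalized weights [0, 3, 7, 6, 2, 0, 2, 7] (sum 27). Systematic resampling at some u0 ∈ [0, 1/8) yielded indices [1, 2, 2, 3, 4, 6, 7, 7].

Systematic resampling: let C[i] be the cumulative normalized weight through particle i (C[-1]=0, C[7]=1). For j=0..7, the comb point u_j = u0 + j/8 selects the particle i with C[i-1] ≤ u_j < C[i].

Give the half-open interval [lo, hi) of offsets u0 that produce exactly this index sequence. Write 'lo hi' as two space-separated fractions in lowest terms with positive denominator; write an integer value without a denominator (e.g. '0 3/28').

5/54 1/9

C = [0, 1/9, 10/27, 16/27, 2/3, 2/3, 20/27, 1]
j=0 picked index 1: u0 ∈ [0, 1/9)
j=1 picked index 2: u0 ∈ [-1/72, 53/216)
j=2 picked index 2: u0 ∈ [-5/36, 13/108)
j=3 picked index 3: u0 ∈ [-1/216, 47/216)
j=4 picked index 4: u0 ∈ [5/54, 1/6)
j=5 picked index 6: u0 ∈ [1/24, 25/216)
j=6 picked index 7: u0 ∈ [-1/108, 1/4)
j=7 picked index 7: u0 ∈ [-29/216, 1/8)
intersection: [5/54, 1/9)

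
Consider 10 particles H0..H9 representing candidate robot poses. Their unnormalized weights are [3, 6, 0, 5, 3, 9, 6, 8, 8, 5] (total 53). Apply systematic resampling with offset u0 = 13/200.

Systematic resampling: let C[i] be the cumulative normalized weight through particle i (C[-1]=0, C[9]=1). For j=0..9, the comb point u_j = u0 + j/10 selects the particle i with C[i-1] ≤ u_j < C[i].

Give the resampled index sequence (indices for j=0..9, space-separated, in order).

C = [3/53, 9/53, 9/53, 14/53, 17/53, 26/53, 32/53, 40/53, 48/53, 1]
j=0: u_0=13/200 ∈ [3/53, 9/53) → index 1
j=1: u_1=33/200 ∈ [3/53, 9/53) → index 1
j=2: u_2=53/200 ∈ [14/53, 17/53) → index 4
j=3: u_3=73/200 ∈ [17/53, 26/53) → index 5
j=4: u_4=93/200 ∈ [17/53, 26/53) → index 5
j=5: u_5=113/200 ∈ [26/53, 32/53) → index 6
j=6: u_6=133/200 ∈ [32/53, 40/53) → index 7
j=7: u_7=153/200 ∈ [40/53, 48/53) → index 8
j=8: u_8=173/200 ∈ [40/53, 48/53) → index 8
j=9: u_9=193/200 ∈ [48/53, 1) → index 9

1 1 4 5 5 6 7 8 8 9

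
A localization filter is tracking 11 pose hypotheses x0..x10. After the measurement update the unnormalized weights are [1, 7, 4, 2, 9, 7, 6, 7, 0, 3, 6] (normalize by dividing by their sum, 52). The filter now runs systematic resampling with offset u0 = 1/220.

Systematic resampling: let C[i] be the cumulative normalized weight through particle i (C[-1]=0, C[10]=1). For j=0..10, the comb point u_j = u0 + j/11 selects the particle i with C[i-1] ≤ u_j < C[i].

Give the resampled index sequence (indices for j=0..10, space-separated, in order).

0 1 2 4 4 5 5 6 7 7 10

C = [1/52, 2/13, 3/13, 7/26, 23/52, 15/26, 9/13, 43/52, 43/52, 23/26, 1]
j=0: u_0=1/220 ∈ [0, 1/52) → index 0
j=1: u_1=21/220 ∈ [1/52, 2/13) → index 1
j=2: u_2=41/220 ∈ [2/13, 3/13) → index 2
j=3: u_3=61/220 ∈ [7/26, 23/52) → index 4
j=4: u_4=81/220 ∈ [7/26, 23/52) → index 4
j=5: u_5=101/220 ∈ [23/52, 15/26) → index 5
j=6: u_6=11/20 ∈ [23/52, 15/26) → index 5
j=7: u_7=141/220 ∈ [15/26, 9/13) → index 6
j=8: u_8=161/220 ∈ [9/13, 43/52) → index 7
j=9: u_9=181/220 ∈ [9/13, 43/52) → index 7
j=10: u_10=201/220 ∈ [23/26, 1) → index 10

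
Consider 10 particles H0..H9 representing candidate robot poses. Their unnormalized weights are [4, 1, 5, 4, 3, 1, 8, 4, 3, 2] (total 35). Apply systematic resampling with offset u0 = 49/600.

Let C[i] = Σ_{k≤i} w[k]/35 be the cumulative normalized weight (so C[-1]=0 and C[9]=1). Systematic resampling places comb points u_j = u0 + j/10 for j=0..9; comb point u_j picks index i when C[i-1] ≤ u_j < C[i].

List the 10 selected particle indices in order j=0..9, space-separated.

0 2 2 3 4 6 6 7 8 9

C = [4/35, 1/7, 2/7, 2/5, 17/35, 18/35, 26/35, 6/7, 33/35, 1]
j=0: u_0=49/600 ∈ [0, 4/35) → index 0
j=1: u_1=109/600 ∈ [1/7, 2/7) → index 2
j=2: u_2=169/600 ∈ [1/7, 2/7) → index 2
j=3: u_3=229/600 ∈ [2/7, 2/5) → index 3
j=4: u_4=289/600 ∈ [2/5, 17/35) → index 4
j=5: u_5=349/600 ∈ [18/35, 26/35) → index 6
j=6: u_6=409/600 ∈ [18/35, 26/35) → index 6
j=7: u_7=469/600 ∈ [26/35, 6/7) → index 7
j=8: u_8=529/600 ∈ [6/7, 33/35) → index 8
j=9: u_9=589/600 ∈ [33/35, 1) → index 9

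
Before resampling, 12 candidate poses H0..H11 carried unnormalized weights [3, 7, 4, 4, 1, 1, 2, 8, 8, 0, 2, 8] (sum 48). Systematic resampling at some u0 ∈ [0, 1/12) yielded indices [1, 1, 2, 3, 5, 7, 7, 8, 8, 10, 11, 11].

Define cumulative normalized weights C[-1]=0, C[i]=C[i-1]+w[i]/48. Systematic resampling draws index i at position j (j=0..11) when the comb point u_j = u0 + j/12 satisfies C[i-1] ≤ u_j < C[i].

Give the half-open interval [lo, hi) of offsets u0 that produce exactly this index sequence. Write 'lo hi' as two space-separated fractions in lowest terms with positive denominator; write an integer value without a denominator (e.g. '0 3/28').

C = [1/16, 5/24, 7/24, 3/8, 19/48, 5/12, 11/24, 5/8, 19/24, 19/24, 5/6, 1]
j=0 picked index 1: u0 ∈ [1/16, 5/24)
j=1 picked index 1: u0 ∈ [-1/48, 1/8)
j=2 picked index 2: u0 ∈ [1/24, 1/8)
j=3 picked index 3: u0 ∈ [1/24, 1/8)
j=4 picked index 5: u0 ∈ [1/16, 1/12)
j=5 picked index 7: u0 ∈ [1/24, 5/24)
j=6 picked index 7: u0 ∈ [-1/24, 1/8)
j=7 picked index 8: u0 ∈ [1/24, 5/24)
j=8 picked index 8: u0 ∈ [-1/24, 1/8)
j=9 picked index 10: u0 ∈ [1/24, 1/12)
j=10 picked index 11: u0 ∈ [0, 1/6)
j=11 picked index 11: u0 ∈ [-1/12, 1/12)
intersection: [1/16, 1/12)

1/16 1/12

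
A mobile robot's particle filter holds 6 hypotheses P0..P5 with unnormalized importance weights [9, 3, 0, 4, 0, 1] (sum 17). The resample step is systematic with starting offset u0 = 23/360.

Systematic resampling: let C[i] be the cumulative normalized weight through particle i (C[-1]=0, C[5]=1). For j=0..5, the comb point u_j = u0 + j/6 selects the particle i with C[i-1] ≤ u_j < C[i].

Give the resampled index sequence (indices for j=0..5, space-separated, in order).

0 0 0 1 3 3

C = [9/17, 12/17, 12/17, 16/17, 16/17, 1]
j=0: u_0=23/360 ∈ [0, 9/17) → index 0
j=1: u_1=83/360 ∈ [0, 9/17) → index 0
j=2: u_2=143/360 ∈ [0, 9/17) → index 0
j=3: u_3=203/360 ∈ [9/17, 12/17) → index 1
j=4: u_4=263/360 ∈ [12/17, 16/17) → index 3
j=5: u_5=323/360 ∈ [12/17, 16/17) → index 3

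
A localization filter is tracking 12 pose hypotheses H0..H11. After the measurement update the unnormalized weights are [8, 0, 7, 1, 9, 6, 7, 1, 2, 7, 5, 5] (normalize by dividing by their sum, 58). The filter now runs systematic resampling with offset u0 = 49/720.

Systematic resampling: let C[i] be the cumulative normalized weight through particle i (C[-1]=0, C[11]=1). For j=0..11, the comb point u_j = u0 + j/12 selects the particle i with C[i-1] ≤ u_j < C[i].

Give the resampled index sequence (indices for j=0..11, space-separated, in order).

0 2 2 4 4 5 6 6 9 9 10 11

C = [4/29, 4/29, 15/58, 8/29, 25/58, 31/58, 19/29, 39/58, 41/58, 24/29, 53/58, 1]
j=0: u_0=49/720 ∈ [0, 4/29) → index 0
j=1: u_1=109/720 ∈ [4/29, 15/58) → index 2
j=2: u_2=169/720 ∈ [4/29, 15/58) → index 2
j=3: u_3=229/720 ∈ [8/29, 25/58) → index 4
j=4: u_4=289/720 ∈ [8/29, 25/58) → index 4
j=5: u_5=349/720 ∈ [25/58, 31/58) → index 5
j=6: u_6=409/720 ∈ [31/58, 19/29) → index 6
j=7: u_7=469/720 ∈ [31/58, 19/29) → index 6
j=8: u_8=529/720 ∈ [41/58, 24/29) → index 9
j=9: u_9=589/720 ∈ [41/58, 24/29) → index 9
j=10: u_10=649/720 ∈ [24/29, 53/58) → index 10
j=11: u_11=709/720 ∈ [53/58, 1) → index 11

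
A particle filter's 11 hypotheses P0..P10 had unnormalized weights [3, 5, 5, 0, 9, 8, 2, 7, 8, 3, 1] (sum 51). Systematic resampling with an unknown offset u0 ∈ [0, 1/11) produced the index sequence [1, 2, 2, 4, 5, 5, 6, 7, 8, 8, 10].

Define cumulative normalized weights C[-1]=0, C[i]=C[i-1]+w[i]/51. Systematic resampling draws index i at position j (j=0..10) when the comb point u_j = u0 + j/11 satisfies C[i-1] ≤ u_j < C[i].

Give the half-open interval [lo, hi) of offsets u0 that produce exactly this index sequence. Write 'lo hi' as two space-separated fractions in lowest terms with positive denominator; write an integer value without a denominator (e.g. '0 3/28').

C = [1/17, 8/51, 13/51, 13/51, 22/51, 10/17, 32/51, 13/17, 47/51, 50/51, 1]
j=0 picked index 1: u0 ∈ [1/17, 8/51)
j=1 picked index 2: u0 ∈ [37/561, 92/561)
j=2 picked index 2: u0 ∈ [-14/561, 41/561)
j=3 picked index 4: u0 ∈ [-10/561, 89/561)
j=4 picked index 5: u0 ∈ [38/561, 42/187)
j=5 picked index 5: u0 ∈ [-13/561, 25/187)
j=6 picked index 6: u0 ∈ [8/187, 46/561)
j=7 picked index 7: u0 ∈ [-5/561, 24/187)
j=8 picked index 8: u0 ∈ [7/187, 109/561)
j=9 picked index 8: u0 ∈ [-10/187, 58/561)
j=10 picked index 10: u0 ∈ [40/561, 1/11)
intersection: [40/561, 41/561)

40/561 41/561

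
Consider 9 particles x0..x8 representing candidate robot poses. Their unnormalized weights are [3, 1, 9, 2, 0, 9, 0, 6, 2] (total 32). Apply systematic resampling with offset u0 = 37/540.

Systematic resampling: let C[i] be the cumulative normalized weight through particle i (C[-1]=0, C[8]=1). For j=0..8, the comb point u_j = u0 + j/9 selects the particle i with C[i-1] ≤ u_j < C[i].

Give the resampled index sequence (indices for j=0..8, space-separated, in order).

0 2 2 2 5 5 5 7 8

C = [3/32, 1/8, 13/32, 15/32, 15/32, 3/4, 3/4, 15/16, 1]
j=0: u_0=37/540 ∈ [0, 3/32) → index 0
j=1: u_1=97/540 ∈ [1/8, 13/32) → index 2
j=2: u_2=157/540 ∈ [1/8, 13/32) → index 2
j=3: u_3=217/540 ∈ [1/8, 13/32) → index 2
j=4: u_4=277/540 ∈ [15/32, 3/4) → index 5
j=5: u_5=337/540 ∈ [15/32, 3/4) → index 5
j=6: u_6=397/540 ∈ [15/32, 3/4) → index 5
j=7: u_7=457/540 ∈ [3/4, 15/16) → index 7
j=8: u_8=517/540 ∈ [15/16, 1) → index 8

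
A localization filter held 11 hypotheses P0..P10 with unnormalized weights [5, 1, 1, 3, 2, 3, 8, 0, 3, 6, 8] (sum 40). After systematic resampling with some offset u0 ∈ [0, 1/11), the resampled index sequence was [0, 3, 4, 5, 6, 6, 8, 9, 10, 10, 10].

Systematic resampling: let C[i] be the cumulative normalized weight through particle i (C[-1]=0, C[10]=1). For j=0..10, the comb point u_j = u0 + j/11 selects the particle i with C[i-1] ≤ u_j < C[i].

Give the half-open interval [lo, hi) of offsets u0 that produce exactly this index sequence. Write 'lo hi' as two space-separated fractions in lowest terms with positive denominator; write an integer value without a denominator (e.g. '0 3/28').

37/440 1/11

C = [1/8, 3/20, 7/40, 1/4, 3/10, 3/8, 23/40, 23/40, 13/20, 4/5, 1]
j=0 picked index 0: u0 ∈ [0, 1/8)
j=1 picked index 3: u0 ∈ [37/440, 7/44)
j=2 picked index 4: u0 ∈ [3/44, 13/110)
j=3 picked index 5: u0 ∈ [3/110, 9/88)
j=4 picked index 6: u0 ∈ [1/88, 93/440)
j=5 picked index 6: u0 ∈ [-7/88, 53/440)
j=6 picked index 8: u0 ∈ [13/440, 23/220)
j=7 picked index 9: u0 ∈ [3/220, 9/55)
j=8 picked index 10: u0 ∈ [4/55, 3/11)
j=9 picked index 10: u0 ∈ [-1/55, 2/11)
j=10 picked index 10: u0 ∈ [-6/55, 1/11)
intersection: [37/440, 1/11)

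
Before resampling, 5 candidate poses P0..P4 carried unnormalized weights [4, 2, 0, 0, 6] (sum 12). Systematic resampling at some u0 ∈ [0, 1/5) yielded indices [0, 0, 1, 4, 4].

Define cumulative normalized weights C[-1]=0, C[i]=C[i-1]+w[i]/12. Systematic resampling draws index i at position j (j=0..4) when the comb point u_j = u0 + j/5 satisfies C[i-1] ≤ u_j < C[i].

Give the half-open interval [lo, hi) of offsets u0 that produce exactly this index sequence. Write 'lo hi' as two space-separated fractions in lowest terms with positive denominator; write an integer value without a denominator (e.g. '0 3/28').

C = [1/3, 1/2, 1/2, 1/2, 1]
j=0 picked index 0: u0 ∈ [0, 1/3)
j=1 picked index 0: u0 ∈ [-1/5, 2/15)
j=2 picked index 1: u0 ∈ [-1/15, 1/10)
j=3 picked index 4: u0 ∈ [-1/10, 2/5)
j=4 picked index 4: u0 ∈ [-3/10, 1/5)
intersection: [0, 1/10)

0 1/10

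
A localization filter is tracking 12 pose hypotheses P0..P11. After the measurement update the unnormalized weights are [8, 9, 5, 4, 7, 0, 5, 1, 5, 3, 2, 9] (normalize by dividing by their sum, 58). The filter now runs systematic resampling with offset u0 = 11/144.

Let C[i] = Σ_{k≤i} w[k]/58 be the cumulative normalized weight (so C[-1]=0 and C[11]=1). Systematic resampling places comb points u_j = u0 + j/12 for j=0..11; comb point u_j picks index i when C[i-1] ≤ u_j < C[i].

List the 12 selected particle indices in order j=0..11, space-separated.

0 1 1 2 3 4 6 7 8 10 11 11

C = [4/29, 17/58, 11/29, 13/29, 33/58, 33/58, 19/29, 39/58, 22/29, 47/58, 49/58, 1]
j=0: u_0=11/144 ∈ [0, 4/29) → index 0
j=1: u_1=23/144 ∈ [4/29, 17/58) → index 1
j=2: u_2=35/144 ∈ [4/29, 17/58) → index 1
j=3: u_3=47/144 ∈ [17/58, 11/29) → index 2
j=4: u_4=59/144 ∈ [11/29, 13/29) → index 3
j=5: u_5=71/144 ∈ [13/29, 33/58) → index 4
j=6: u_6=83/144 ∈ [33/58, 19/29) → index 6
j=7: u_7=95/144 ∈ [19/29, 39/58) → index 7
j=8: u_8=107/144 ∈ [39/58, 22/29) → index 8
j=9: u_9=119/144 ∈ [47/58, 49/58) → index 10
j=10: u_10=131/144 ∈ [49/58, 1) → index 11
j=11: u_11=143/144 ∈ [49/58, 1) → index 11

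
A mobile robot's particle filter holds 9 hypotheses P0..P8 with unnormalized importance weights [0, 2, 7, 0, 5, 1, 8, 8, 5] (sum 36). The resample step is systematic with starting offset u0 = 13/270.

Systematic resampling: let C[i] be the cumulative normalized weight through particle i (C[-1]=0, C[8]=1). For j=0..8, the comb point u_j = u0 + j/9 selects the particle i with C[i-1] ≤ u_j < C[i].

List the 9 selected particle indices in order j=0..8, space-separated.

C = [0, 1/18, 1/4, 1/4, 7/18, 5/12, 23/36, 31/36, 1]
j=0: u_0=13/270 ∈ [0, 1/18) → index 1
j=1: u_1=43/270 ∈ [1/18, 1/4) → index 2
j=2: u_2=73/270 ∈ [1/4, 7/18) → index 4
j=3: u_3=103/270 ∈ [1/4, 7/18) → index 4
j=4: u_4=133/270 ∈ [5/12, 23/36) → index 6
j=5: u_5=163/270 ∈ [5/12, 23/36) → index 6
j=6: u_6=193/270 ∈ [23/36, 31/36) → index 7
j=7: u_7=223/270 ∈ [23/36, 31/36) → index 7
j=8: u_8=253/270 ∈ [31/36, 1) → index 8

1 2 4 4 6 6 7 7 8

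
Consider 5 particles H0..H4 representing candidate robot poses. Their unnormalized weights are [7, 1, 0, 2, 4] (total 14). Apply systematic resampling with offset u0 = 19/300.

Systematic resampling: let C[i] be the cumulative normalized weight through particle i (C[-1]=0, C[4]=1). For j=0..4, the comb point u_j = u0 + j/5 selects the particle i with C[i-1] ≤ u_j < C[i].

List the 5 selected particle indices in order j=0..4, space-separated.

C = [1/2, 4/7, 4/7, 5/7, 1]
j=0: u_0=19/300 ∈ [0, 1/2) → index 0
j=1: u_1=79/300 ∈ [0, 1/2) → index 0
j=2: u_2=139/300 ∈ [0, 1/2) → index 0
j=3: u_3=199/300 ∈ [4/7, 5/7) → index 3
j=4: u_4=259/300 ∈ [5/7, 1) → index 4

0 0 0 3 4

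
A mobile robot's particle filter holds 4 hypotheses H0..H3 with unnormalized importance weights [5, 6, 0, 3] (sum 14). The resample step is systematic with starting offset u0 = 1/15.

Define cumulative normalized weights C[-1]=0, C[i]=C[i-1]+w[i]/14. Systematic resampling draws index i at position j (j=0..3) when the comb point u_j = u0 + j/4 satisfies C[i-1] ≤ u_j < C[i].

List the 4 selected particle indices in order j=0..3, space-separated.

0 0 1 3

C = [5/14, 11/14, 11/14, 1]
j=0: u_0=1/15 ∈ [0, 5/14) → index 0
j=1: u_1=19/60 ∈ [0, 5/14) → index 0
j=2: u_2=17/30 ∈ [5/14, 11/14) → index 1
j=3: u_3=49/60 ∈ [11/14, 1) → index 3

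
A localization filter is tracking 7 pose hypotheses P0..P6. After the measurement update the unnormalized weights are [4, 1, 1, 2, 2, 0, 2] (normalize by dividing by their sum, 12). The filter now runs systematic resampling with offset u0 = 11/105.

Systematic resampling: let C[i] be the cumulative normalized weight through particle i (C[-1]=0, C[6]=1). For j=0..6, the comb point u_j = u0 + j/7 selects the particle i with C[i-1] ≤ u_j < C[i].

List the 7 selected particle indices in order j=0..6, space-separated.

0 0 1 3 4 4 6

C = [1/3, 5/12, 1/2, 2/3, 5/6, 5/6, 1]
j=0: u_0=11/105 ∈ [0, 1/3) → index 0
j=1: u_1=26/105 ∈ [0, 1/3) → index 0
j=2: u_2=41/105 ∈ [1/3, 5/12) → index 1
j=3: u_3=8/15 ∈ [1/2, 2/3) → index 3
j=4: u_4=71/105 ∈ [2/3, 5/6) → index 4
j=5: u_5=86/105 ∈ [2/3, 5/6) → index 4
j=6: u_6=101/105 ∈ [5/6, 1) → index 6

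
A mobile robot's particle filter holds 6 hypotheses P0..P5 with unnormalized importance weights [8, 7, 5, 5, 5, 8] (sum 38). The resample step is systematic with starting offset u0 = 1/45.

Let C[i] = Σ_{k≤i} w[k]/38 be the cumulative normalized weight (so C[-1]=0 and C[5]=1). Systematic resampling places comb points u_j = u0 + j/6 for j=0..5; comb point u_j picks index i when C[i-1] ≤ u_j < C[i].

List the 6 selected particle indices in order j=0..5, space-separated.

0 0 1 2 4 5

C = [4/19, 15/38, 10/19, 25/38, 15/19, 1]
j=0: u_0=1/45 ∈ [0, 4/19) → index 0
j=1: u_1=17/90 ∈ [0, 4/19) → index 0
j=2: u_2=16/45 ∈ [4/19, 15/38) → index 1
j=3: u_3=47/90 ∈ [15/38, 10/19) → index 2
j=4: u_4=31/45 ∈ [25/38, 15/19) → index 4
j=5: u_5=77/90 ∈ [15/19, 1) → index 5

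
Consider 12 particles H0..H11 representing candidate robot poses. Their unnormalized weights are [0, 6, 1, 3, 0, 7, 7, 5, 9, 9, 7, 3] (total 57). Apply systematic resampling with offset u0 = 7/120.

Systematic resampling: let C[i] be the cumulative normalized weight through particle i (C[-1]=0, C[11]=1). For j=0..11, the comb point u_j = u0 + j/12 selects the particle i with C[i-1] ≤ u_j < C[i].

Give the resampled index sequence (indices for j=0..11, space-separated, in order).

C = [0, 2/19, 7/57, 10/57, 10/57, 17/57, 8/19, 29/57, 2/3, 47/57, 18/19, 1]
j=0: u_0=7/120 ∈ [0, 2/19) → index 1
j=1: u_1=17/120 ∈ [7/57, 10/57) → index 3
j=2: u_2=9/40 ∈ [10/57, 17/57) → index 5
j=3: u_3=37/120 ∈ [17/57, 8/19) → index 6
j=4: u_4=47/120 ∈ [17/57, 8/19) → index 6
j=5: u_5=19/40 ∈ [8/19, 29/57) → index 7
j=6: u_6=67/120 ∈ [29/57, 2/3) → index 8
j=7: u_7=77/120 ∈ [29/57, 2/3) → index 8
j=8: u_8=29/40 ∈ [2/3, 47/57) → index 9
j=9: u_9=97/120 ∈ [2/3, 47/57) → index 9
j=10: u_10=107/120 ∈ [47/57, 18/19) → index 10
j=11: u_11=39/40 ∈ [18/19, 1) → index 11

1 3 5 6 6 7 8 8 9 9 10 11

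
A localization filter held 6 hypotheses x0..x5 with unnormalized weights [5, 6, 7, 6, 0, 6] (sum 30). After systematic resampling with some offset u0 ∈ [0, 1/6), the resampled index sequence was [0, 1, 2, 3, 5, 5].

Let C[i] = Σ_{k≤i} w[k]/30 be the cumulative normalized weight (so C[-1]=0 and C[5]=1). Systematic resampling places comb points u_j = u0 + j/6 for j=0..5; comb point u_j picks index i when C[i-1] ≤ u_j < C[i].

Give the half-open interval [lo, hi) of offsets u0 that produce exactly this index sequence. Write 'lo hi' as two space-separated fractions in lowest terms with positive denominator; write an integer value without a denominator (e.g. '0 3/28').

C = [1/6, 11/30, 3/5, 4/5, 4/5, 1]
j=0 picked index 0: u0 ∈ [0, 1/6)
j=1 picked index 1: u0 ∈ [0, 1/5)
j=2 picked index 2: u0 ∈ [1/30, 4/15)
j=3 picked index 3: u0 ∈ [1/10, 3/10)
j=4 picked index 5: u0 ∈ [2/15, 1/3)
j=5 picked index 5: u0 ∈ [-1/30, 1/6)
intersection: [2/15, 1/6)

2/15 1/6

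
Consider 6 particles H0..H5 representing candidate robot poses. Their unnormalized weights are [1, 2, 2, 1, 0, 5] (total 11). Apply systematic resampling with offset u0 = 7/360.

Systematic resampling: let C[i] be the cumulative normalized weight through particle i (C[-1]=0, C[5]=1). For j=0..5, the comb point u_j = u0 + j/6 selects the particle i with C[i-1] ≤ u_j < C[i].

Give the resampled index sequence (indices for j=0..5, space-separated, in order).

C = [1/11, 3/11, 5/11, 6/11, 6/11, 1]
j=0: u_0=7/360 ∈ [0, 1/11) → index 0
j=1: u_1=67/360 ∈ [1/11, 3/11) → index 1
j=2: u_2=127/360 ∈ [3/11, 5/11) → index 2
j=3: u_3=187/360 ∈ [5/11, 6/11) → index 3
j=4: u_4=247/360 ∈ [6/11, 1) → index 5
j=5: u_5=307/360 ∈ [6/11, 1) → index 5

0 1 2 3 5 5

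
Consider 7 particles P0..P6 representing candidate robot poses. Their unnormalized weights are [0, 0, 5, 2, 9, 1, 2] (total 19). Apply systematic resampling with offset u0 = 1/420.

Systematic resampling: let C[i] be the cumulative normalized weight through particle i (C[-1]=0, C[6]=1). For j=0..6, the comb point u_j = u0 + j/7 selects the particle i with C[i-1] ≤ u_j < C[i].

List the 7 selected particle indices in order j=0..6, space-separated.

2 2 3 4 4 4 5

C = [0, 0, 5/19, 7/19, 16/19, 17/19, 1]
j=0: u_0=1/420 ∈ [0, 5/19) → index 2
j=1: u_1=61/420 ∈ [0, 5/19) → index 2
j=2: u_2=121/420 ∈ [5/19, 7/19) → index 3
j=3: u_3=181/420 ∈ [7/19, 16/19) → index 4
j=4: u_4=241/420 ∈ [7/19, 16/19) → index 4
j=5: u_5=43/60 ∈ [7/19, 16/19) → index 4
j=6: u_6=361/420 ∈ [16/19, 17/19) → index 5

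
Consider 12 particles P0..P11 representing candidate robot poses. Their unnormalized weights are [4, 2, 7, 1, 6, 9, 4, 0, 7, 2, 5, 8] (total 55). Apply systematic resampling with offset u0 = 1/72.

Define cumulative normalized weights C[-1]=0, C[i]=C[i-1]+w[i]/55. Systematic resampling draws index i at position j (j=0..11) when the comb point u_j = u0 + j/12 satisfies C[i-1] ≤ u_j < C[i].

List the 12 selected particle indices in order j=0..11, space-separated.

0 1 2 4 4 5 5 6 8 10 10 11

C = [4/55, 6/55, 13/55, 14/55, 4/11, 29/55, 3/5, 3/5, 8/11, 42/55, 47/55, 1]
j=0: u_0=1/72 ∈ [0, 4/55) → index 0
j=1: u_1=7/72 ∈ [4/55, 6/55) → index 1
j=2: u_2=13/72 ∈ [6/55, 13/55) → index 2
j=3: u_3=19/72 ∈ [14/55, 4/11) → index 4
j=4: u_4=25/72 ∈ [14/55, 4/11) → index 4
j=5: u_5=31/72 ∈ [4/11, 29/55) → index 5
j=6: u_6=37/72 ∈ [4/11, 29/55) → index 5
j=7: u_7=43/72 ∈ [29/55, 3/5) → index 6
j=8: u_8=49/72 ∈ [3/5, 8/11) → index 8
j=9: u_9=55/72 ∈ [42/55, 47/55) → index 10
j=10: u_10=61/72 ∈ [42/55, 47/55) → index 10
j=11: u_11=67/72 ∈ [47/55, 1) → index 11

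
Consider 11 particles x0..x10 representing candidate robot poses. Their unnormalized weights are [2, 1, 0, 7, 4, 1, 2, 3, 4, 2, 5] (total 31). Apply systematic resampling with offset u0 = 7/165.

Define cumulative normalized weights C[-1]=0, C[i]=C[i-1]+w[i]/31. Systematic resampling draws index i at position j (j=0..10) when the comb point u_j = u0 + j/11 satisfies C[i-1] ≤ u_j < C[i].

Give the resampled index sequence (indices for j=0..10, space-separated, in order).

C = [2/31, 3/31, 3/31, 10/31, 14/31, 15/31, 17/31, 20/31, 24/31, 26/31, 1]
j=0: u_0=7/165 ∈ [0, 2/31) → index 0
j=1: u_1=2/15 ∈ [3/31, 10/31) → index 3
j=2: u_2=37/165 ∈ [3/31, 10/31) → index 3
j=3: u_3=52/165 ∈ [3/31, 10/31) → index 3
j=4: u_4=67/165 ∈ [10/31, 14/31) → index 4
j=5: u_5=82/165 ∈ [15/31, 17/31) → index 6
j=6: u_6=97/165 ∈ [17/31, 20/31) → index 7
j=7: u_7=112/165 ∈ [20/31, 24/31) → index 8
j=8: u_8=127/165 ∈ [20/31, 24/31) → index 8
j=9: u_9=142/165 ∈ [26/31, 1) → index 10
j=10: u_10=157/165 ∈ [26/31, 1) → index 10

0 3 3 3 4 6 7 8 8 10 10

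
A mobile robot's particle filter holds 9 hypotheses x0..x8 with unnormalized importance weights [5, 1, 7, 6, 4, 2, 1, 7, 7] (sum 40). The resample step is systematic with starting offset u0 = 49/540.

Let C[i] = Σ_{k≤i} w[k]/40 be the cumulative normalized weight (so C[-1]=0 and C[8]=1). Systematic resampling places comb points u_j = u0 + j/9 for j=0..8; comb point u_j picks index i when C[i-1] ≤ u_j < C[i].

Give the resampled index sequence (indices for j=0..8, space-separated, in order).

C = [1/8, 3/20, 13/40, 19/40, 23/40, 5/8, 13/20, 33/40, 1]
j=0: u_0=49/540 ∈ [0, 1/8) → index 0
j=1: u_1=109/540 ∈ [3/20, 13/40) → index 2
j=2: u_2=169/540 ∈ [3/20, 13/40) → index 2
j=3: u_3=229/540 ∈ [13/40, 19/40) → index 3
j=4: u_4=289/540 ∈ [19/40, 23/40) → index 4
j=5: u_5=349/540 ∈ [5/8, 13/20) → index 6
j=6: u_6=409/540 ∈ [13/20, 33/40) → index 7
j=7: u_7=469/540 ∈ [33/40, 1) → index 8
j=8: u_8=529/540 ∈ [33/40, 1) → index 8

0 2 2 3 4 6 7 8 8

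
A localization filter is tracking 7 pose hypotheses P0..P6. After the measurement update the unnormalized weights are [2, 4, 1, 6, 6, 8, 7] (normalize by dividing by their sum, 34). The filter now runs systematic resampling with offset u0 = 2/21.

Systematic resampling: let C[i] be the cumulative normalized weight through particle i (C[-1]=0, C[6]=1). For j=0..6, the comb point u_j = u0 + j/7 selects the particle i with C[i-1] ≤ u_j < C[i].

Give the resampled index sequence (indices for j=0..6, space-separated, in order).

1 3 3 4 5 6 6

C = [1/17, 3/17, 7/34, 13/34, 19/34, 27/34, 1]
j=0: u_0=2/21 ∈ [1/17, 3/17) → index 1
j=1: u_1=5/21 ∈ [7/34, 13/34) → index 3
j=2: u_2=8/21 ∈ [7/34, 13/34) → index 3
j=3: u_3=11/21 ∈ [13/34, 19/34) → index 4
j=4: u_4=2/3 ∈ [19/34, 27/34) → index 5
j=5: u_5=17/21 ∈ [27/34, 1) → index 6
j=6: u_6=20/21 ∈ [27/34, 1) → index 6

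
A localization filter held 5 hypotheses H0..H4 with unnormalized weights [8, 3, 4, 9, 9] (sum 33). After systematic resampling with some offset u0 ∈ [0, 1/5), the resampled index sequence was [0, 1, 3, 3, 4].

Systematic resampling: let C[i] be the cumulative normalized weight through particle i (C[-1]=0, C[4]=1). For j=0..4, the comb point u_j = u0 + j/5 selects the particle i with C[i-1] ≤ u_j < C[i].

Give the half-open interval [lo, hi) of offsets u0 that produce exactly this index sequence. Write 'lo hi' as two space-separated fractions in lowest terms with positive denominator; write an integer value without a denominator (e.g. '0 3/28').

C = [8/33, 1/3, 5/11, 8/11, 1]
j=0 picked index 0: u0 ∈ [0, 8/33)
j=1 picked index 1: u0 ∈ [7/165, 2/15)
j=2 picked index 3: u0 ∈ [3/55, 18/55)
j=3 picked index 3: u0 ∈ [-8/55, 7/55)
j=4 picked index 4: u0 ∈ [-4/55, 1/5)
intersection: [3/55, 7/55)

3/55 7/55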